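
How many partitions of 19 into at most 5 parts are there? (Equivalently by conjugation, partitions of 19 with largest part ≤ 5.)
p(19, parts ≤ 5) = 164

Use the recurrence p(n, m) = p(n, m−1) + p(n−m, m): either the largest part is < m (count p(n, m−1)) or the largest part is exactly m (remove one copy of m, count p(n−m, m)). With p(0, ·) = 1 this gives p(19, parts ≤ 5) = 164. (By conjugating Young diagrams, this also counts partitions of 19 into at most 5 parts.)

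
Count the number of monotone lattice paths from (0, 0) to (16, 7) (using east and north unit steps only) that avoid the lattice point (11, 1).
Number of paths = 239613

Total paths from (0, 0) to (16, 7): C(23, 16) = 245157. Paths through (11, 1): (paths (0, 0) → (11, 1)) × (paths (11, 1) → (16, 7)) = C(12, 11) · C(11, 5) = 12 · 462 = 5544. Avoidance count = 245157 − 5544 = 239613.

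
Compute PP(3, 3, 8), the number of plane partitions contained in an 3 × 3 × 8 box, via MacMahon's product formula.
PP(3, 3, 8) = 259545

Evaluate the triple product over i = 1..3, j = 1..3, k = 1..8. The factors are (2/1) · (3/2) · (4/3) · (5/4) · (6/5) · (7/6) · (8/7) · (9/8) · … (72 factors total). The numerators and denominators telescope so the product is an integer; carrying out the multiplication exactly gives PP(3, 3, 8) = 259545.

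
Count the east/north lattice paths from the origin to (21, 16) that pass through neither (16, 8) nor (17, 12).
Number of paths = 8553922893

Inclusion–exclusion. Total paths: C(37, 21) = 12875774670. Through P₁: C(24, 16)·C(13, 5) = 946551177. Through P₂: C(29, 17)·C(8, 4) = 3632715450. Since P₁ is strictly southwest of P₂, a monotone path through both must visit P₁ then P₂; paths through both = C(24, 16)·C(5, 1)·C(8, 4) = 257414850. Avoid both = 12875774670 − 946551177 − 3632715450 + 257414850 = 8553922893.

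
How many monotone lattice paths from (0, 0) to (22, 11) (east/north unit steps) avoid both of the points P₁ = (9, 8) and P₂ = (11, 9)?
Number of paths = 172510780

Inclusion–exclusion. Total paths: C(33, 22) = 193536720. Through P₁: C(17, 9)·C(16, 13) = 13613600. Through P₂: C(20, 11)·C(13, 11) = 13100880. Since P₁ is strictly southwest of P₂, a monotone path through both must visit P₁ then P₂; paths through both = C(17, 9)·C(3, 2)·C(13, 11) = 5688540. Avoid both = 193536720 − 13613600 − 13100880 + 5688540 = 172510780.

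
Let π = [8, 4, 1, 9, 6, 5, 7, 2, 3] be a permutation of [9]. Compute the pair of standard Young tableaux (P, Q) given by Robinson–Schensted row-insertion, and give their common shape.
P = [1, 2, 3] / [4, 5, 7] / [6, 9] / [8];  Q = [1, 4, 7] / [2, 5, 9] / [3, 6] / [8];  common shape = (3, 3, 2, 1)

Row-insert the values π_1, π_2, … into P one at a time, bumping the leftmost entry strictly greater than the inserted value down to the next row. The recording tableau Q records, in position (i, j), the step at which that cell was added to P.
  Insert 8 (step 1): P = [8];  Q = [1]
  Insert 4 (step 2): P = [4] / [8];  Q = [1] / [2]
  Insert 1 (step 3): P = [1] / [4] / [8];  Q = [1] / [2] / [3]
  Insert 9 (step 4): P = [1, 9] / [4] / [8];  Q = [1, 4] / [2] / [3]
  Insert 6 (step 5): P = [1, 6] / [4, 9] / [8];  Q = [1, 4] / [2, 5] / [3]
  Insert 5 (step 6): P = [1, 5] / [4, 6] / [8, 9];  Q = [1, 4] / [2, 5] / [3, 6]
  Insert 7 (step 7): P = [1, 5, 7] / [4, 6] / [8, 9];  Q = [1, 4, 7] / [2, 5] / [3, 6]
  Insert 2 (step 8): P = [1, 2, 7] / [4, 5] / [6, 9] / [8];  Q = [1, 4, 7] / [2, 5] / [3, 6] / [8]
  Insert 3 (step 9): P = [1, 2, 3] / [4, 5, 7] / [6, 9] / [8];  Q = [1, 4, 7] / [2, 5, 9] / [3, 6] / [8]
Final shape: (3, 3, 2, 1).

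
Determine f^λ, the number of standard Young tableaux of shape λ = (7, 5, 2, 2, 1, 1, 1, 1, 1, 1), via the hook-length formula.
# SYT of shape (7, 5, 2, 2, 1, 1, 1, 1, 1, 1) = 670273450

Hook-length formula: f^λ = n! / Π hook(c), product over all cells c of the Young diagram. For λ = (7, 5, 2, 2, 1, 1, 1, 1, 1, 1), n = 22 boxes. Hook lengths by row (left-to-right, top-to-bottom): [16, 9, 6, 5, 4, 2, 1]; [13, 6, 3, 2, 1]; [9, 2]; [8, 1]; [6]; [5]; [4]; [3]; [2]; [1]. Product of hooks = 1676928614400. So f^λ = 22! / 1676928614400 = 1124000727777607680000 / 1676928614400 = 670273450.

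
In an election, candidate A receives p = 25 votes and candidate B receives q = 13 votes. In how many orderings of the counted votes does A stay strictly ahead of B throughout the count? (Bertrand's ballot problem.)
Strict-lead orderings = 1709984304

Total orderings of the 38 votes with 25 for A: C(38, 25) = 5414950296. By the Bertrand ballot formula (Cycle Lemma / reflection principle), the number of orderings in which A is strictly ahead of B throughout is (p − q)/(p + q) · C(p + q, p) = (25 − 13)/(25 + 13) · 5414950296 = 1709984304.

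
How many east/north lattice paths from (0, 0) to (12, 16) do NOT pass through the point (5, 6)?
Number of paths = 21436779

Total paths from (0, 0) to (12, 16): C(28, 12) = 30421755. Paths through (5, 6): (paths (0, 0) → (5, 6)) × (paths (5, 6) → (12, 16)) = C(11, 5) · C(17, 7) = 462 · 19448 = 8984976. Avoidance count = 30421755 − 8984976 = 21436779.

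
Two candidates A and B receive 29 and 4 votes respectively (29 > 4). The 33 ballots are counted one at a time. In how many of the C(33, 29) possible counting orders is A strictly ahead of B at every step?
Strict-lead orderings = 31000

Total orderings of the 33 votes with 29 for A: C(33, 29) = 40920. By the Bertrand ballot formula (Cycle Lemma / reflection principle), the number of orderings in which A is strictly ahead of B throughout is (p − q)/(p + q) · C(p + q, p) = (29 − 4)/(29 + 4) · 40920 = 31000.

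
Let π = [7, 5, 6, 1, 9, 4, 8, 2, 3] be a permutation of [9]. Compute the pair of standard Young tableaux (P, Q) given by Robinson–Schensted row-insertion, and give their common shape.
P = [1, 2, 3] / [4, 6, 8] / [5, 9] / [7];  Q = [1, 3, 5] / [2, 6, 7] / [4, 9] / [8];  common shape = (3, 3, 2, 1)

Row-insert the values π_1, π_2, … into P one at a time, bumping the leftmost entry strictly greater than the inserted value down to the next row. The recording tableau Q records, in position (i, j), the step at which that cell was added to P.
  Insert 7 (step 1): P = [7];  Q = [1]
  Insert 5 (step 2): P = [5] / [7];  Q = [1] / [2]
  Insert 6 (step 3): P = [5, 6] / [7];  Q = [1, 3] / [2]
  Insert 1 (step 4): P = [1, 6] / [5] / [7];  Q = [1, 3] / [2] / [4]
  Insert 9 (step 5): P = [1, 6, 9] / [5] / [7];  Q = [1, 3, 5] / [2] / [4]
  Insert 4 (step 6): P = [1, 4, 9] / [5, 6] / [7];  Q = [1, 3, 5] / [2, 6] / [4]
  Insert 8 (step 7): P = [1, 4, 8] / [5, 6, 9] / [7];  Q = [1, 3, 5] / [2, 6, 7] / [4]
  Insert 2 (step 8): P = [1, 2, 8] / [4, 6, 9] / [5] / [7];  Q = [1, 3, 5] / [2, 6, 7] / [4] / [8]
  Insert 3 (step 9): P = [1, 2, 3] / [4, 6, 8] / [5, 9] / [7];  Q = [1, 3, 5] / [2, 6, 7] / [4, 9] / [8]
Final shape: (3, 3, 2, 1).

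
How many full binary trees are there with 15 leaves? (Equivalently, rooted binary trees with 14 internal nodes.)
C_14 = 2674440

These full binary trees are counted by the Catalan number C_n = (1/(n + 1)) · C(2n, n). For n = 14: C_14 = (1/15) · C(28, 14) = 40116600/15 = 2674440.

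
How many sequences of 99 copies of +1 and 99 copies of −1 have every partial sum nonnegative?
C_99 = 227508830794229349661819540395688853956041682601541047340

These ballot sequences are counted by the Catalan number C_n = (1/(n + 1)) · C(2n, n). For n = 99: C_99 = (1/100) · C(198, 99) = 22750883079422934966181954039568885395604168260154104734000/100 = 227508830794229349661819540395688853956041682601541047340.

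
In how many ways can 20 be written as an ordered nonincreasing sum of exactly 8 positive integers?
p(20, 8 parts) = 70

Partitions of n into exactly k parts are in bijection with partitions of n − k into at most k parts (subtract 1 from each part). So p(20, exactly 8) = p(12, parts ≤ 8). Computing via the recurrence p(m, j) = p(m, j−1) + p(m−j, j) gives 70.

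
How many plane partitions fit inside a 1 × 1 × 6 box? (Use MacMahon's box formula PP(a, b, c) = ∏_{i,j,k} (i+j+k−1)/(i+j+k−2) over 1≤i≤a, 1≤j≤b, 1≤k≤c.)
PP(1, 1, 6) = 7

Evaluate the triple product over i = 1..1, j = 1..1, k = 1..6. The factors are (2/1) · (3/2) · (4/3) · (5/4) · (6/5) · (7/6). The numerators and denominators telescope so the product is an integer; carrying out the multiplication exactly gives PP(1, 1, 6) = 7.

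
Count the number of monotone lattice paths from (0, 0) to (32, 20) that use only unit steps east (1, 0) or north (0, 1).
Number of paths = 125994627894135

A monotone lattice path from (0, 0) to (32, 20) consists of 32 east steps and 20 north steps in some order, so it is determined by which 32 of the 52 steps are east. The count is C(52, 32) = 125994627894135.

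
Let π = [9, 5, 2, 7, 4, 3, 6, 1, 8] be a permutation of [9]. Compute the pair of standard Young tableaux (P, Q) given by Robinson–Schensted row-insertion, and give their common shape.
P = [1, 3, 6, 8] / [2, 7] / [4] / [5] / [9];  Q = [1, 4, 7, 9] / [2, 5] / [3] / [6] / [8];  common shape = (4, 2, 1, 1, 1)

Row-insert the values π_1, π_2, … into P one at a time, bumping the leftmost entry strictly greater than the inserted value down to the next row. The recording tableau Q records, in position (i, j), the step at which that cell was added to P.
  Insert 9 (step 1): P = [9];  Q = [1]
  Insert 5 (step 2): P = [5] / [9];  Q = [1] / [2]
  Insert 2 (step 3): P = [2] / [5] / [9];  Q = [1] / [2] / [3]
  Insert 7 (step 4): P = [2, 7] / [5] / [9];  Q = [1, 4] / [2] / [3]
  Insert 4 (step 5): P = [2, 4] / [5, 7] / [9];  Q = [1, 4] / [2, 5] / [3]
  Insert 3 (step 6): P = [2, 3] / [4, 7] / [5] / [9];  Q = [1, 4] / [2, 5] / [3] / [6]
  Insert 6 (step 7): P = [2, 3, 6] / [4, 7] / [5] / [9];  Q = [1, 4, 7] / [2, 5] / [3] / [6]
  Insert 1 (step 8): P = [1, 3, 6] / [2, 7] / [4] / [5] / [9];  Q = [1, 4, 7] / [2, 5] / [3] / [6] / [8]
  Insert 8 (step 9): P = [1, 3, 6, 8] / [2, 7] / [4] / [5] / [9];  Q = [1, 4, 7, 9] / [2, 5] / [3] / [6] / [8]
Final shape: (4, 2, 1, 1, 1).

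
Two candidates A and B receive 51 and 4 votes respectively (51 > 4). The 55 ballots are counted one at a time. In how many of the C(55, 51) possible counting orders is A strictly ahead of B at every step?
Strict-lead orderings = 291447

Total orderings of the 55 votes with 51 for A: C(55, 51) = 341055. By the Bertrand ballot formula (Cycle Lemma / reflection principle), the number of orderings in which A is strictly ahead of B throughout is (p − q)/(p + q) · C(p + q, p) = (51 − 4)/(51 + 4) · 341055 = 291447.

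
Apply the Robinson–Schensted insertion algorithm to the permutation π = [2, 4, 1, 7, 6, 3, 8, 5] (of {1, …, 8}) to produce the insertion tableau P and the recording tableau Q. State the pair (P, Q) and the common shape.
P = [1, 3, 5, 8] / [2, 4, 6] / [7];  Q = [1, 2, 4, 7] / [3, 5, 8] / [6];  common shape = (4, 3, 1)

Row-insert the values π_1, π_2, … into P one at a time, bumping the leftmost entry strictly greater than the inserted value down to the next row. The recording tableau Q records, in position (i, j), the step at which that cell was added to P.
  Insert 2 (step 1): P = [2];  Q = [1]
  Insert 4 (step 2): P = [2, 4];  Q = [1, 2]
  Insert 1 (step 3): P = [1, 4] / [2];  Q = [1, 2] / [3]
  Insert 7 (step 4): P = [1, 4, 7] / [2];  Q = [1, 2, 4] / [3]
  Insert 6 (step 5): P = [1, 4, 6] / [2, 7];  Q = [1, 2, 4] / [3, 5]
  Insert 3 (step 6): P = [1, 3, 6] / [2, 4] / [7];  Q = [1, 2, 4] / [3, 5] / [6]
  Insert 8 (step 7): P = [1, 3, 6, 8] / [2, 4] / [7];  Q = [1, 2, 4, 7] / [3, 5] / [6]
  Insert 5 (step 8): P = [1, 3, 5, 8] / [2, 4, 6] / [7];  Q = [1, 2, 4, 7] / [3, 5, 8] / [6]
Final shape: (4, 3, 1).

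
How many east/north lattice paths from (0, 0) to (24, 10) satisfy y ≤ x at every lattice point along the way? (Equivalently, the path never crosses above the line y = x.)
Number of paths = 78676884

By the reflection principle (André's argument), the number of monotone paths to (24, 10) with n ≤ m that never go above y = x is C(34, 24) − C(34, 25) = 131128140 − 52451256 = 78676884.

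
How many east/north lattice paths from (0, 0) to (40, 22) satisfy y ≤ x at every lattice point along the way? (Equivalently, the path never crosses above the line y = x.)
Number of paths = 15902099171057505

By the reflection principle (André's argument), the number of monotone paths to (40, 22) with n ≤ m that never go above y = x is C(62, 40) − C(62, 41) = 34315056105966195 − 18412956934908690 = 15902099171057505.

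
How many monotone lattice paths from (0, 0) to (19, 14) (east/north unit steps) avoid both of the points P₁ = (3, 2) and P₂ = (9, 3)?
Number of paths = 461684250

Inclusion–exclusion. Total paths: C(33, 19) = 818809200. Through P₁: C(5, 3)·C(28, 16) = 304217550. Through P₂: C(12, 9)·C(21, 10) = 77597520. Since P₁ is strictly southwest of P₂, a monotone path through both must visit P₁ then P₂; paths through both = C(5, 3)·C(7, 6)·C(21, 10) = 24690120. Avoid both = 818809200 − 304217550 − 77597520 + 24690120 = 461684250.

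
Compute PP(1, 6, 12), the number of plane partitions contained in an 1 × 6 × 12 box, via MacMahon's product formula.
PP(1, 6, 12) = 18564

Evaluate the triple product over i = 1..1, j = 1..6, k = 1..12. The factors are (2/1) · (3/2) · (4/3) · (5/4) · (6/5) · (7/6) · (8/7) · (9/8) · … (72 factors total). The numerators and denominators telescope so the product is an integer; carrying out the multiplication exactly gives PP(1, 6, 12) = 18564.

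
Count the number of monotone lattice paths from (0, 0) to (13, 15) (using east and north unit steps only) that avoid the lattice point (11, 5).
Number of paths = 37153872

Total paths from (0, 0) to (13, 15): C(28, 13) = 37442160. Paths through (11, 5): (paths (0, 0) → (11, 5)) × (paths (11, 5) → (13, 15)) = C(16, 11) · C(12, 2) = 4368 · 66 = 288288. Avoidance count = 37442160 − 288288 = 37153872.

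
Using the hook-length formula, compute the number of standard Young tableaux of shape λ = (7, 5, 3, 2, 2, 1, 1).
# SYT of shape (7, 5, 3, 2, 2, 1, 1) = 1118939184

Hook-length formula: f^λ = n! / Π hook(c), product over all cells c of the Young diagram. For λ = (7, 5, 3, 2, 2, 1, 1), n = 21 boxes. Hook lengths by row (left-to-right, top-to-bottom): [13, 10, 7, 5, 4, 2, 1]; [10, 7, 4, 2, 1]; [7, 4, 1]; [5, 2]; [4, 1]; [2]; [1]. Product of hooks = 45660160000. So f^λ = 21! / 45660160000 = 51090942171709440000 / 45660160000 = 1118939184.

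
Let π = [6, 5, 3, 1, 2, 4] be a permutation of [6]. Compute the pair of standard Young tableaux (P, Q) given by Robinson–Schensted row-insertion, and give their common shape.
P = [1, 2, 4] / [3] / [5] / [6];  Q = [1, 5, 6] / [2] / [3] / [4];  common shape = (3, 1, 1, 1)

Row-insert the values π_1, π_2, … into P one at a time, bumping the leftmost entry strictly greater than the inserted value down to the next row. The recording tableau Q records, in position (i, j), the step at which that cell was added to P.
  Insert 6 (step 1): P = [6];  Q = [1]
  Insert 5 (step 2): P = [5] / [6];  Q = [1] / [2]
  Insert 3 (step 3): P = [3] / [5] / [6];  Q = [1] / [2] / [3]
  Insert 1 (step 4): P = [1] / [3] / [5] / [6];  Q = [1] / [2] / [3] / [4]
  Insert 2 (step 5): P = [1, 2] / [3] / [5] / [6];  Q = [1, 5] / [2] / [3] / [4]
  Insert 4 (step 6): P = [1, 2, 4] / [3] / [5] / [6];  Q = [1, 5, 6] / [2] / [3] / [4]
Final shape: (3, 1, 1, 1).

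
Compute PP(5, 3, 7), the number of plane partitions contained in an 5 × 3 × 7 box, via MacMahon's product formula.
PP(5, 3, 7) = 16195608

Evaluate the triple product over i = 1..5, j = 1..3, k = 1..7. The factors are (2/1) · (3/2) · (4/3) · (5/4) · (6/5) · (7/6) · (8/7) · (3/2) · … (105 factors total). The numerators and denominators telescope so the product is an integer; carrying out the multiplication exactly gives PP(5, 3, 7) = 16195608.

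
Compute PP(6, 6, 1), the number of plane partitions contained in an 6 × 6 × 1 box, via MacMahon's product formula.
PP(6, 6, 1) = 924

Evaluate the triple product over i = 1..6, j = 1..6, k = 1..1. The factors are (2/1) · (3/2) · (4/3) · (5/4) · (6/5) · (7/6) · (3/2) · (4/3) · … (36 factors total). The numerators and denominators telescope so the product is an integer; carrying out the multiplication exactly gives PP(6, 6, 1) = 924.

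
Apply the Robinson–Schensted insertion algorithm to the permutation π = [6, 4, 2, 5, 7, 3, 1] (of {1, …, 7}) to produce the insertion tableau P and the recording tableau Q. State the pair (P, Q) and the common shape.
P = [1, 3, 7] / [2, 5] / [4] / [6];  Q = [1, 4, 5] / [2, 6] / [3] / [7];  common shape = (3, 2, 1, 1)

Row-insert the values π_1, π_2, … into P one at a time, bumping the leftmost entry strictly greater than the inserted value down to the next row. The recording tableau Q records, in position (i, j), the step at which that cell was added to P.
  Insert 6 (step 1): P = [6];  Q = [1]
  Insert 4 (step 2): P = [4] / [6];  Q = [1] / [2]
  Insert 2 (step 3): P = [2] / [4] / [6];  Q = [1] / [2] / [3]
  Insert 5 (step 4): P = [2, 5] / [4] / [6];  Q = [1, 4] / [2] / [3]
  Insert 7 (step 5): P = [2, 5, 7] / [4] / [6];  Q = [1, 4, 5] / [2] / [3]
  Insert 3 (step 6): P = [2, 3, 7] / [4, 5] / [6];  Q = [1, 4, 5] / [2, 6] / [3]
  Insert 1 (step 7): P = [1, 3, 7] / [2, 5] / [4] / [6];  Q = [1, 4, 5] / [2, 6] / [3] / [7]
Final shape: (3, 2, 1, 1).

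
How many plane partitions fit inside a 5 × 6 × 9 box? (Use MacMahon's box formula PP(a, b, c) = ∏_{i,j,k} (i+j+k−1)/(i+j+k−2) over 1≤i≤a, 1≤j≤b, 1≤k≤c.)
PP(5, 6, 9) = 72261531710368

Evaluate the triple product over i = 1..5, j = 1..6, k = 1..9. The factors are (2/1) · (3/2) · (4/3) · (5/4) · (6/5) · (7/6) · (8/7) · (9/8) · … (270 factors total). The numerators and denominators telescope so the product is an integer; carrying out the multiplication exactly gives PP(5, 6, 9) = 72261531710368.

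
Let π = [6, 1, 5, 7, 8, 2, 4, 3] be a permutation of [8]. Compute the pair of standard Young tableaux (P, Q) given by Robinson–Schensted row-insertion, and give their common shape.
P = [1, 2, 3, 8] / [4, 7] / [5] / [6];  Q = [1, 3, 4, 5] / [2, 7] / [6] / [8];  common shape = (4, 2, 1, 1)

Row-insert the values π_1, π_2, … into P one at a time, bumping the leftmost entry strictly greater than the inserted value down to the next row. The recording tableau Q records, in position (i, j), the step at which that cell was added to P.
  Insert 6 (step 1): P = [6];  Q = [1]
  Insert 1 (step 2): P = [1] / [6];  Q = [1] / [2]
  Insert 5 (step 3): P = [1, 5] / [6];  Q = [1, 3] / [2]
  Insert 7 (step 4): P = [1, 5, 7] / [6];  Q = [1, 3, 4] / [2]
  Insert 8 (step 5): P = [1, 5, 7, 8] / [6];  Q = [1, 3, 4, 5] / [2]
  Insert 2 (step 6): P = [1, 2, 7, 8] / [5] / [6];  Q = [1, 3, 4, 5] / [2] / [6]
  Insert 4 (step 7): P = [1, 2, 4, 8] / [5, 7] / [6];  Q = [1, 3, 4, 5] / [2, 7] / [6]
  Insert 3 (step 8): P = [1, 2, 3, 8] / [4, 7] / [5] / [6];  Q = [1, 3, 4, 5] / [2, 7] / [6] / [8]
Final shape: (4, 2, 1, 1).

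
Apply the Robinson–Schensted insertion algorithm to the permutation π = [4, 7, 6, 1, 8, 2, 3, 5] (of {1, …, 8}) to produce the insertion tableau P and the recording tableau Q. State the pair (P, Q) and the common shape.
P = [1, 2, 3, 5] / [4, 6, 8] / [7];  Q = [1, 2, 5, 8] / [3, 6, 7] / [4];  common shape = (4, 3, 1)

Row-insert the values π_1, π_2, … into P one at a time, bumping the leftmost entry strictly greater than the inserted value down to the next row. The recording tableau Q records, in position (i, j), the step at which that cell was added to P.
  Insert 4 (step 1): P = [4];  Q = [1]
  Insert 7 (step 2): P = [4, 7];  Q = [1, 2]
  Insert 6 (step 3): P = [4, 6] / [7];  Q = [1, 2] / [3]
  Insert 1 (step 4): P = [1, 6] / [4] / [7];  Q = [1, 2] / [3] / [4]
  Insert 8 (step 5): P = [1, 6, 8] / [4] / [7];  Q = [1, 2, 5] / [3] / [4]
  Insert 2 (step 6): P = [1, 2, 8] / [4, 6] / [7];  Q = [1, 2, 5] / [3, 6] / [4]
  Insert 3 (step 7): P = [1, 2, 3] / [4, 6, 8] / [7];  Q = [1, 2, 5] / [3, 6, 7] / [4]
  Insert 5 (step 8): P = [1, 2, 3, 5] / [4, 6, 8] / [7];  Q = [1, 2, 5, 8] / [3, 6, 7] / [4]
Final shape: (4, 3, 1).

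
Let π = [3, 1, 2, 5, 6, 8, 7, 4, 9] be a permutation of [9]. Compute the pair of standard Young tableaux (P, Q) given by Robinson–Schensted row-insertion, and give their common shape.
P = [1, 2, 4, 6, 7, 9] / [3, 5] / [8];  Q = [1, 3, 4, 5, 6, 9] / [2, 7] / [8];  common shape = (6, 2, 1)

Row-insert the values π_1, π_2, … into P one at a time, bumping the leftmost entry strictly greater than the inserted value down to the next row. The recording tableau Q records, in position (i, j), the step at which that cell was added to P.
  Insert 3 (step 1): P = [3];  Q = [1]
  Insert 1 (step 2): P = [1] / [3];  Q = [1] / [2]
  Insert 2 (step 3): P = [1, 2] / [3];  Q = [1, 3] / [2]
  Insert 5 (step 4): P = [1, 2, 5] / [3];  Q = [1, 3, 4] / [2]
  Insert 6 (step 5): P = [1, 2, 5, 6] / [3];  Q = [1, 3, 4, 5] / [2]
  Insert 8 (step 6): P = [1, 2, 5, 6, 8] / [3];  Q = [1, 3, 4, 5, 6] / [2]
  Insert 7 (step 7): P = [1, 2, 5, 6, 7] / [3, 8];  Q = [1, 3, 4, 5, 6] / [2, 7]
  Insert 4 (step 8): P = [1, 2, 4, 6, 7] / [3, 5] / [8];  Q = [1, 3, 4, 5, 6] / [2, 7] / [8]
  Insert 9 (step 9): P = [1, 2, 4, 6, 7, 9] / [3, 5] / [8];  Q = [1, 3, 4, 5, 6, 9] / [2, 7] / [8]
Final shape: (6, 2, 1).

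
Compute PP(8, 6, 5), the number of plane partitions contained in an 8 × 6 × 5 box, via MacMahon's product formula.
PP(8, 6, 5) = 7997986868872

Evaluate the triple product over i = 1..8, j = 1..6, k = 1..5. The factors are (2/1) · (3/2) · (4/3) · (5/4) · (6/5) · (3/2) · (4/3) · (5/4) · … (240 factors total). The numerators and denominators telescope so the product is an integer; carrying out the multiplication exactly gives PP(8, 6, 5) = 7997986868872.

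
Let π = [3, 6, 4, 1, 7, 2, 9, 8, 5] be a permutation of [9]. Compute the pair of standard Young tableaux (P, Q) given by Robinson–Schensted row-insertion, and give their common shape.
P = [1, 2, 5, 8] / [3, 4, 7] / [6, 9];  Q = [1, 2, 5, 7] / [3, 6, 8] / [4, 9];  common shape = (4, 3, 2)

Row-insert the values π_1, π_2, … into P one at a time, bumping the leftmost entry strictly greater than the inserted value down to the next row. The recording tableau Q records, in position (i, j), the step at which that cell was added to P.
  Insert 3 (step 1): P = [3];  Q = [1]
  Insert 6 (step 2): P = [3, 6];  Q = [1, 2]
  Insert 4 (step 3): P = [3, 4] / [6];  Q = [1, 2] / [3]
  Insert 1 (step 4): P = [1, 4] / [3] / [6];  Q = [1, 2] / [3] / [4]
  Insert 7 (step 5): P = [1, 4, 7] / [3] / [6];  Q = [1, 2, 5] / [3] / [4]
  Insert 2 (step 6): P = [1, 2, 7] / [3, 4] / [6];  Q = [1, 2, 5] / [3, 6] / [4]
  Insert 9 (step 7): P = [1, 2, 7, 9] / [3, 4] / [6];  Q = [1, 2, 5, 7] / [3, 6] / [4]
  Insert 8 (step 8): P = [1, 2, 7, 8] / [3, 4, 9] / [6];  Q = [1, 2, 5, 7] / [3, 6, 8] / [4]
  Insert 5 (step 9): P = [1, 2, 5, 8] / [3, 4, 7] / [6, 9];  Q = [1, 2, 5, 7] / [3, 6, 8] / [4, 9]
Final shape: (4, 3, 2).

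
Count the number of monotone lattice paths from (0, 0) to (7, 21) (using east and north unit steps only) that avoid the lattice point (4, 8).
Number of paths = 906840

Total paths from (0, 0) to (7, 21): C(28, 7) = 1184040. Paths through (4, 8): (paths (0, 0) → (4, 8)) × (paths (4, 8) → (7, 21)) = C(12, 4) · C(16, 3) = 495 · 560 = 277200. Avoidance count = 1184040 − 277200 = 906840.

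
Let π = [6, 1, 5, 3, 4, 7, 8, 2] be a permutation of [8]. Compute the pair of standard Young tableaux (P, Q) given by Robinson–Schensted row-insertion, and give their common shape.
P = [1, 2, 4, 7, 8] / [3] / [5] / [6];  Q = [1, 3, 5, 6, 7] / [2] / [4] / [8];  common shape = (5, 1, 1, 1)

Row-insert the values π_1, π_2, … into P one at a time, bumping the leftmost entry strictly greater than the inserted value down to the next row. The recording tableau Q records, in position (i, j), the step at which that cell was added to P.
  Insert 6 (step 1): P = [6];  Q = [1]
  Insert 1 (step 2): P = [1] / [6];  Q = [1] / [2]
  Insert 5 (step 3): P = [1, 5] / [6];  Q = [1, 3] / [2]
  Insert 3 (step 4): P = [1, 3] / [5] / [6];  Q = [1, 3] / [2] / [4]
  Insert 4 (step 5): P = [1, 3, 4] / [5] / [6];  Q = [1, 3, 5] / [2] / [4]
  Insert 7 (step 6): P = [1, 3, 4, 7] / [5] / [6];  Q = [1, 3, 5, 6] / [2] / [4]
  Insert 8 (step 7): P = [1, 3, 4, 7, 8] / [5] / [6];  Q = [1, 3, 5, 6, 7] / [2] / [4]
  Insert 2 (step 8): P = [1, 2, 4, 7, 8] / [3] / [5] / [6];  Q = [1, 3, 5, 6, 7] / [2] / [4] / [8]
Final shape: (5, 1, 1, 1).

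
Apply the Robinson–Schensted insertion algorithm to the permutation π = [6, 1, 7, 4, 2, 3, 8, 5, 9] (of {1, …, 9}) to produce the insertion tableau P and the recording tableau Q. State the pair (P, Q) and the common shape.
P = [1, 2, 3, 5, 9] / [4, 7, 8] / [6];  Q = [1, 3, 6, 7, 9] / [2, 4, 8] / [5];  common shape = (5, 3, 1)

Row-insert the values π_1, π_2, … into P one at a time, bumping the leftmost entry strictly greater than the inserted value down to the next row. The recording tableau Q records, in position (i, j), the step at which that cell was added to P.
  Insert 6 (step 1): P = [6];  Q = [1]
  Insert 1 (step 2): P = [1] / [6];  Q = [1] / [2]
  Insert 7 (step 3): P = [1, 7] / [6];  Q = [1, 3] / [2]
  Insert 4 (step 4): P = [1, 4] / [6, 7];  Q = [1, 3] / [2, 4]
  Insert 2 (step 5): P = [1, 2] / [4, 7] / [6];  Q = [1, 3] / [2, 4] / [5]
  Insert 3 (step 6): P = [1, 2, 3] / [4, 7] / [6];  Q = [1, 3, 6] / [2, 4] / [5]
  Insert 8 (step 7): P = [1, 2, 3, 8] / [4, 7] / [6];  Q = [1, 3, 6, 7] / [2, 4] / [5]
  Insert 5 (step 8): P = [1, 2, 3, 5] / [4, 7, 8] / [6];  Q = [1, 3, 6, 7] / [2, 4, 8] / [5]
  Insert 9 (step 9): P = [1, 2, 3, 5, 9] / [4, 7, 8] / [6];  Q = [1, 3, 6, 7, 9] / [2, 4, 8] / [5]
Final shape: (5, 3, 1).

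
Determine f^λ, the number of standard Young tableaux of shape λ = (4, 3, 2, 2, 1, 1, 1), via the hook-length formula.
# SYT of shape (4, 3, 2, 2, 1, 1, 1) = 42042

Hook-length formula: f^λ = n! / Π hook(c), product over all cells c of the Young diagram. For λ = (4, 3, 2, 2, 1, 1, 1), n = 14 boxes. Hook lengths by row (left-to-right, top-to-bottom): [10, 6, 3, 1]; [8, 4, 1]; [6, 2]; [5, 1]; [3]; [2]; [1]. Product of hooks = 2073600. So f^λ = 14! / 2073600 = 87178291200 / 2073600 = 42042.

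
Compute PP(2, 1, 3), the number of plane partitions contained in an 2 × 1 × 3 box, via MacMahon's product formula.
PP(2, 1, 3) = 10

Evaluate the triple product over i = 1..2, j = 1..1, k = 1..3. The factors are (2/1) · (3/2) · (4/3) · (3/2) · (4/3) · (5/4). The numerators and denominators telescope so the product is an integer; carrying out the multiplication exactly gives PP(2, 1, 3) = 10.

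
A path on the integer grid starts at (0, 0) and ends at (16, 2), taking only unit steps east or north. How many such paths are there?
Number of paths = 153

A monotone lattice path from (0, 0) to (16, 2) consists of 16 east steps and 2 north steps in some order, so it is determined by which 16 of the 18 steps are east. The count is C(18, 16) = 153.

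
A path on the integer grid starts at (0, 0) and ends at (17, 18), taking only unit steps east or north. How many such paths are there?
Number of paths = 4537567650

A monotone lattice path from (0, 0) to (17, 18) consists of 17 east steps and 18 north steps in some order, so it is determined by which 17 of the 35 steps are east. The count is C(35, 17) = 4537567650.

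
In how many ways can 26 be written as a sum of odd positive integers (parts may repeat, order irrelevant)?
p_odd(26) = 165

Enumerate partitions using only odd parts via the recurrence o(n, m) = o(n, m−2) + o(n−m, m) over odd m, starting from the largest odd part ≤ n. This gives p_odd(26) = 165. (Euler's theorem: equals the count of distinct-part partitions.)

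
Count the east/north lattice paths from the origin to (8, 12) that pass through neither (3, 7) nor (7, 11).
Number of paths = 48882

Inclusion–exclusion. Total paths: C(20, 8) = 125970. Through P₁: C(10, 3)·C(10, 5) = 30240. Through P₂: C(18, 7)·C(2, 1) = 63648. Since P₁ is strictly southwest of P₂, a monotone path through both must visit P₁ then P₂; paths through both = C(10, 3)·C(8, 4)·C(2, 1) = 16800. Avoid both = 125970 − 30240 − 63648 + 16800 = 48882.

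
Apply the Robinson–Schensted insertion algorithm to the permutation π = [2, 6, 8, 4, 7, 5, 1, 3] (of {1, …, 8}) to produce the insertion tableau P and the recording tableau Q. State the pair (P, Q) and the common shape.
P = [1, 3, 5] / [2, 4] / [6, 7] / [8];  Q = [1, 2, 3] / [4, 5] / [6, 8] / [7];  common shape = (3, 2, 2, 1)

Row-insert the values π_1, π_2, … into P one at a time, bumping the leftmost entry strictly greater than the inserted value down to the next row. The recording tableau Q records, in position (i, j), the step at which that cell was added to P.
  Insert 2 (step 1): P = [2];  Q = [1]
  Insert 6 (step 2): P = [2, 6];  Q = [1, 2]
  Insert 8 (step 3): P = [2, 6, 8];  Q = [1, 2, 3]
  Insert 4 (step 4): P = [2, 4, 8] / [6];  Q = [1, 2, 3] / [4]
  Insert 7 (step 5): P = [2, 4, 7] / [6, 8];  Q = [1, 2, 3] / [4, 5]
  Insert 5 (step 6): P = [2, 4, 5] / [6, 7] / [8];  Q = [1, 2, 3] / [4, 5] / [6]
  Insert 1 (step 7): P = [1, 4, 5] / [2, 7] / [6] / [8];  Q = [1, 2, 3] / [4, 5] / [6] / [7]
  Insert 3 (step 8): P = [1, 3, 5] / [2, 4] / [6, 7] / [8];  Q = [1, 2, 3] / [4, 5] / [6, 8] / [7]
Final shape: (3, 2, 2, 1).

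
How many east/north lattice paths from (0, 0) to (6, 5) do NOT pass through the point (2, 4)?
Number of paths = 387

Total paths from (0, 0) to (6, 5): C(11, 6) = 462. Paths through (2, 4): (paths (0, 0) → (2, 4)) × (paths (2, 4) → (6, 5)) = C(6, 2) · C(5, 4) = 15 · 5 = 75. Avoidance count = 462 − 75 = 387.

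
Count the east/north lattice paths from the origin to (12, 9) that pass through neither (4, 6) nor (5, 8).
Number of paths = 254024

Inclusion–exclusion. Total paths: C(21, 12) = 293930. Through P₁: C(10, 4)·C(11, 8) = 34650. Through P₂: C(13, 5)·C(8, 7) = 10296. Since P₁ is strictly southwest of P₂, a monotone path through both must visit P₁ then P₂; paths through both = C(10, 4)·C(3, 1)·C(8, 7) = 5040. Avoid both = 293930 − 34650 − 10296 + 5040 = 254024.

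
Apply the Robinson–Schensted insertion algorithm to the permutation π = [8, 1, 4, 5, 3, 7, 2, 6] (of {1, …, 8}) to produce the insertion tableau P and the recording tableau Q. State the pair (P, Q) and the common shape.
P = [1, 2, 5, 6] / [3, 7] / [4] / [8];  Q = [1, 3, 4, 6] / [2, 8] / [5] / [7];  common shape = (4, 2, 1, 1)

Row-insert the values π_1, π_2, … into P one at a time, bumping the leftmost entry strictly greater than the inserted value down to the next row. The recording tableau Q records, in position (i, j), the step at which that cell was added to P.
  Insert 8 (step 1): P = [8];  Q = [1]
  Insert 1 (step 2): P = [1] / [8];  Q = [1] / [2]
  Insert 4 (step 3): P = [1, 4] / [8];  Q = [1, 3] / [2]
  Insert 5 (step 4): P = [1, 4, 5] / [8];  Q = [1, 3, 4] / [2]
  Insert 3 (step 5): P = [1, 3, 5] / [4] / [8];  Q = [1, 3, 4] / [2] / [5]
  Insert 7 (step 6): P = [1, 3, 5, 7] / [4] / [8];  Q = [1, 3, 4, 6] / [2] / [5]
  Insert 2 (step 7): P = [1, 2, 5, 7] / [3] / [4] / [8];  Q = [1, 3, 4, 6] / [2] / [5] / [7]
  Insert 6 (step 8): P = [1, 2, 5, 6] / [3, 7] / [4] / [8];  Q = [1, 3, 4, 6] / [2, 8] / [5] / [7]
Final shape: (4, 2, 1, 1).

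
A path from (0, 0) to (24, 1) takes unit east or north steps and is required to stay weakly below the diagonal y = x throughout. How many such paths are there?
Number of paths = 24

By the reflection principle (André's argument), the number of monotone paths to (24, 1) with n ≤ m that never go above y = x is C(25, 24) − C(25, 25) = 25 − 1 = 24.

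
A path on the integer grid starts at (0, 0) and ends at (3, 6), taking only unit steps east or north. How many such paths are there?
Number of paths = 84

A monotone lattice path from (0, 0) to (3, 6) consists of 3 east steps and 6 north steps in some order, so it is determined by which 3 of the 9 steps are east. The count is C(9, 3) = 84.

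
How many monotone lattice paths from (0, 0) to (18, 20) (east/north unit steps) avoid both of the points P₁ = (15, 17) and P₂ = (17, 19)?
Number of paths = 11857225650

Inclusion–exclusion. Total paths: C(38, 18) = 33578000610. Through P₁: C(32, 15)·C(6, 3) = 11314454400. Through P₂: C(36, 17)·C(2, 1) = 17194993200. Since P₁ is strictly southwest of P₂, a monotone path through both must visit P₁ then P₂; paths through both = C(32, 15)·C(4, 2)·C(2, 1) = 6788672640. Avoid both = 33578000610 − 11314454400 − 17194993200 + 6788672640 = 11857225650.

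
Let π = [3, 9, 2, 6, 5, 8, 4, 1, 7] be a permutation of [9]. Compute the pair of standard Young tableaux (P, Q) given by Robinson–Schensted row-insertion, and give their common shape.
P = [1, 4, 7] / [2, 5, 8] / [3] / [6] / [9];  Q = [1, 2, 6] / [3, 4, 9] / [5] / [7] / [8];  common shape = (3, 3, 1, 1, 1)

Row-insert the values π_1, π_2, … into P one at a time, bumping the leftmost entry strictly greater than the inserted value down to the next row. The recording tableau Q records, in position (i, j), the step at which that cell was added to P.
  Insert 3 (step 1): P = [3];  Q = [1]
  Insert 9 (step 2): P = [3, 9];  Q = [1, 2]
  Insert 2 (step 3): P = [2, 9] / [3];  Q = [1, 2] / [3]
  Insert 6 (step 4): P = [2, 6] / [3, 9];  Q = [1, 2] / [3, 4]
  Insert 5 (step 5): P = [2, 5] / [3, 6] / [9];  Q = [1, 2] / [3, 4] / [5]
  Insert 8 (step 6): P = [2, 5, 8] / [3, 6] / [9];  Q = [1, 2, 6] / [3, 4] / [5]
  Insert 4 (step 7): P = [2, 4, 8] / [3, 5] / [6] / [9];  Q = [1, 2, 6] / [3, 4] / [5] / [7]
  Insert 1 (step 8): P = [1, 4, 8] / [2, 5] / [3] / [6] / [9];  Q = [1, 2, 6] / [3, 4] / [5] / [7] / [8]
  Insert 7 (step 9): P = [1, 4, 7] / [2, 5, 8] / [3] / [6] / [9];  Q = [1, 2, 6] / [3, 4, 9] / [5] / [7] / [8]
Final shape: (3, 3, 1, 1, 1).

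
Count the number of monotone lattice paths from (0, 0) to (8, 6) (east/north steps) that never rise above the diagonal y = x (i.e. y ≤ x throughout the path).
Number of paths = 1001

By the reflection principle (André's argument), the number of monotone paths to (8, 6) with n ≤ m that never go above y = x is C(14, 8) − C(14, 9) = 3003 − 2002 = 1001.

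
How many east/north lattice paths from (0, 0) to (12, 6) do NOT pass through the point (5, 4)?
Number of paths = 14028

Total paths from (0, 0) to (12, 6): C(18, 12) = 18564. Paths through (5, 4): (paths (0, 0) → (5, 4)) × (paths (5, 4) → (12, 6)) = C(9, 5) · C(9, 7) = 126 · 36 = 4536. Avoidance count = 18564 − 4536 = 14028.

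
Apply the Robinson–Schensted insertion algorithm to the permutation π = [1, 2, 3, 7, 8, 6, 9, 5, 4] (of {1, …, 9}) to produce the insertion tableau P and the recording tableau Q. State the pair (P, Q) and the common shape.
P = [1, 2, 3, 4, 8, 9] / [5] / [6] / [7];  Q = [1, 2, 3, 4, 5, 7] / [6] / [8] / [9];  common shape = (6, 1, 1, 1)

Row-insert the values π_1, π_2, … into P one at a time, bumping the leftmost entry strictly greater than the inserted value down to the next row. The recording tableau Q records, in position (i, j), the step at which that cell was added to P.
  Insert 1 (step 1): P = [1];  Q = [1]
  Insert 2 (step 2): P = [1, 2];  Q = [1, 2]
  Insert 3 (step 3): P = [1, 2, 3];  Q = [1, 2, 3]
  Insert 7 (step 4): P = [1, 2, 3, 7];  Q = [1, 2, 3, 4]
  Insert 8 (step 5): P = [1, 2, 3, 7, 8];  Q = [1, 2, 3, 4, 5]
  Insert 6 (step 6): P = [1, 2, 3, 6, 8] / [7];  Q = [1, 2, 3, 4, 5] / [6]
  Insert 9 (step 7): P = [1, 2, 3, 6, 8, 9] / [7];  Q = [1, 2, 3, 4, 5, 7] / [6]
  Insert 5 (step 8): P = [1, 2, 3, 5, 8, 9] / [6] / [7];  Q = [1, 2, 3, 4, 5, 7] / [6] / [8]
  Insert 4 (step 9): P = [1, 2, 3, 4, 8, 9] / [5] / [6] / [7];  Q = [1, 2, 3, 4, 5, 7] / [6] / [8] / [9]
Final shape: (6, 1, 1, 1).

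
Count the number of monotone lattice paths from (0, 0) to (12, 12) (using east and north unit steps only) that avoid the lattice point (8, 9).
Number of paths = 1853306

Total paths from (0, 0) to (12, 12): C(24, 12) = 2704156. Paths through (8, 9): (paths (0, 0) → (8, 9)) × (paths (8, 9) → (12, 12)) = C(17, 8) · C(7, 4) = 24310 · 35 = 850850. Avoidance count = 2704156 − 850850 = 1853306.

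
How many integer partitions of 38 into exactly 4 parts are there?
p(38, 4 parts) = 411

Partitions of n into exactly k parts are in bijection with partitions of n − k into at most k parts (subtract 1 from each part). So p(38, exactly 4) = p(34, parts ≤ 4). Computing via the recurrence p(m, j) = p(m, j−1) + p(m−j, j) gives 411.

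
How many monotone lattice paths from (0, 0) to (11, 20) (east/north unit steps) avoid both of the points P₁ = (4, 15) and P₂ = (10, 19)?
Number of paths = 43170423

Inclusion–exclusion. Total paths: C(31, 11) = 84672315. Through P₁: C(19, 4)·C(12, 7) = 3069792. Through P₂: C(29, 10)·C(2, 1) = 40060020. Since P₁ is strictly southwest of P₂, a monotone path through both must visit P₁ then P₂; paths through both = C(19, 4)·C(10, 6)·C(2, 1) = 1627920. Avoid both = 84672315 − 3069792 − 40060020 + 1627920 = 43170423.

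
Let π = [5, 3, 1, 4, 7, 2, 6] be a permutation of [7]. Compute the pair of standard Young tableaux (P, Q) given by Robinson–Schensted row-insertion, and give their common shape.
P = [1, 2, 6] / [3, 4, 7] / [5];  Q = [1, 4, 5] / [2, 6, 7] / [3];  common shape = (3, 3, 1)

Row-insert the values π_1, π_2, … into P one at a time, bumping the leftmost entry strictly greater than the inserted value down to the next row. The recording tableau Q records, in position (i, j), the step at which that cell was added to P.
  Insert 5 (step 1): P = [5];  Q = [1]
  Insert 3 (step 2): P = [3] / [5];  Q = [1] / [2]
  Insert 1 (step 3): P = [1] / [3] / [5];  Q = [1] / [2] / [3]
  Insert 4 (step 4): P = [1, 4] / [3] / [5];  Q = [1, 4] / [2] / [3]
  Insert 7 (step 5): P = [1, 4, 7] / [3] / [5];  Q = [1, 4, 5] / [2] / [3]
  Insert 2 (step 6): P = [1, 2, 7] / [3, 4] / [5];  Q = [1, 4, 5] / [2, 6] / [3]
  Insert 6 (step 7): P = [1, 2, 6] / [3, 4, 7] / [5];  Q = [1, 4, 5] / [2, 6, 7] / [3]
Final shape: (3, 3, 1).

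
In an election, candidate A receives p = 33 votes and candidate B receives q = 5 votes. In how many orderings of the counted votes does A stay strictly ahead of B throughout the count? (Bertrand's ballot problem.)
Strict-lead orderings = 369852

Total orderings of the 38 votes with 33 for A: C(38, 33) = 501942. By the Bertrand ballot formula (Cycle Lemma / reflection principle), the number of orderings in which A is strictly ahead of B throughout is (p − q)/(p + q) · C(p + q, p) = (33 − 5)/(33 + 5) · 501942 = 369852.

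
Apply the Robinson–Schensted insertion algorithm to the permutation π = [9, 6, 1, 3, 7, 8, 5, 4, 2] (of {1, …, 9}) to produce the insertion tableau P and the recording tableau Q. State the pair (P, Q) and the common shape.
P = [1, 2, 4, 8] / [3, 7] / [5] / [6] / [9];  Q = [1, 4, 5, 6] / [2, 7] / [3] / [8] / [9];  common shape = (4, 2, 1, 1, 1)

Row-insert the values π_1, π_2, … into P one at a time, bumping the leftmost entry strictly greater than the inserted value down to the next row. The recording tableau Q records, in position (i, j), the step at which that cell was added to P.
  Insert 9 (step 1): P = [9];  Q = [1]
  Insert 6 (step 2): P = [6] / [9];  Q = [1] / [2]
  Insert 1 (step 3): P = [1] / [6] / [9];  Q = [1] / [2] / [3]
  Insert 3 (step 4): P = [1, 3] / [6] / [9];  Q = [1, 4] / [2] / [3]
  Insert 7 (step 5): P = [1, 3, 7] / [6] / [9];  Q = [1, 4, 5] / [2] / [3]
  Insert 8 (step 6): P = [1, 3, 7, 8] / [6] / [9];  Q = [1, 4, 5, 6] / [2] / [3]
  Insert 5 (step 7): P = [1, 3, 5, 8] / [6, 7] / [9];  Q = [1, 4, 5, 6] / [2, 7] / [3]
  Insert 4 (step 8): P = [1, 3, 4, 8] / [5, 7] / [6] / [9];  Q = [1, 4, 5, 6] / [2, 7] / [3] / [8]
  Insert 2 (step 9): P = [1, 2, 4, 8] / [3, 7] / [5] / [6] / [9];  Q = [1, 4, 5, 6] / [2, 7] / [3] / [8] / [9]
Final shape: (4, 2, 1, 1, 1).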